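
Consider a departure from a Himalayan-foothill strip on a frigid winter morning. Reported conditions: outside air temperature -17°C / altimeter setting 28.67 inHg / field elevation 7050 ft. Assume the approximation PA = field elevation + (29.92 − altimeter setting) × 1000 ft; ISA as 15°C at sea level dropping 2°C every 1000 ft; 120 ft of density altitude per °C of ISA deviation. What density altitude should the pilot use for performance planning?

Pressure altitude = 7050 + (29.92 − 28.67) × 1000 = 7050 + (+1250) = 8300 ft.
ISA temperature at 8300 ft = 15 − 2 × (8300/1000) = -1.6°C.
ISA deviation = -17 − (-1.6) = -15.4°C.
Density altitude = 8300 + 120 × (-15.4) = 6452 ft.

6452 ft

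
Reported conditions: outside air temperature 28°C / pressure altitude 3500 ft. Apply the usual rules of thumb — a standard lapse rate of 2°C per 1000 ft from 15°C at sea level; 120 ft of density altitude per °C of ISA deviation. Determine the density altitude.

5900 ft

ISA temperature at 3500 ft = 15 − 2 × (3500/1000) = 8°C.
ISA deviation = 28 − 8 = +20°C.
Density altitude = 3500 + 120 × (20) = 3500 + (+2400) = 5900 ft.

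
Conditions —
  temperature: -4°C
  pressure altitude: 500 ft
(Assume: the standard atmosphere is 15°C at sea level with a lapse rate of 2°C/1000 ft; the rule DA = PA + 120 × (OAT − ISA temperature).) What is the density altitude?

-1660 ft

ISA temperature at 500 ft = 15 − 2 × (500/1000) = 14°C.
ISA deviation = -4 − 14 = -18°C.
Density altitude = 500 + 120 × (-18) = 500 + (-2160) = -1660 ft.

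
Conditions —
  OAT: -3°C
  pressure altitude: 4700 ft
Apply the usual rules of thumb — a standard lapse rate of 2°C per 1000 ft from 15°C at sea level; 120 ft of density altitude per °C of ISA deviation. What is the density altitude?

3668 ft

ISA temperature at 4700 ft = 15 − 2 × (4700/1000) = 5.6°C.
ISA deviation = -3 − 5.6 = -8.6°C.
Density altitude = 4700 + 120 × (-8.6) = 4700 + (-1032) = 3668 ft.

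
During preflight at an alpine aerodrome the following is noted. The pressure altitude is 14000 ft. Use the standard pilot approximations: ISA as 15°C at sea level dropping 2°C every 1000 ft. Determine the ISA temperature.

-13°C

ISA temperature = 15 − 2 × (14000/1000) = 15 − 28 = -13°C.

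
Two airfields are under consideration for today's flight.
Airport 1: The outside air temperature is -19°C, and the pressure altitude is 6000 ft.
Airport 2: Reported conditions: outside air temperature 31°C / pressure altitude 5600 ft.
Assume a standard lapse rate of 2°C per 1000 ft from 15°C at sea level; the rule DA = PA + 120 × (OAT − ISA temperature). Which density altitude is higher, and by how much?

Airport 2 by 5504 ft

Airport 1: ISA temp = 3°C, deviation -22°C, DA = 6000 + 120 × (-22) = 3360 ft.
Airport 2: ISA temp = 3.8°C, deviation +27.2°C, DA = 5600 + 120 × 27.2 = 8864 ft.
Airport 2 is higher by 8864 − 3360 = 5504 ft.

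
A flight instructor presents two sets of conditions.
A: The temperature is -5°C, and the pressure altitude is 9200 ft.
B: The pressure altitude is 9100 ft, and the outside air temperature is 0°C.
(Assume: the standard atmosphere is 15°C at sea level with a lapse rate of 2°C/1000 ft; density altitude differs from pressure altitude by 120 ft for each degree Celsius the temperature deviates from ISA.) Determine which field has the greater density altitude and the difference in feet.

A: ISA temp = -3.4°C, deviation -1.6°C, DA = 9200 + 120 × (-1.6) = 9008 ft.
B: ISA temp = -3.2°C, deviation +3.2°C, DA = 9100 + 120 × 3.2 = 9484 ft.
B is higher by 9484 − 9008 = 476 ft.

B by 476 ft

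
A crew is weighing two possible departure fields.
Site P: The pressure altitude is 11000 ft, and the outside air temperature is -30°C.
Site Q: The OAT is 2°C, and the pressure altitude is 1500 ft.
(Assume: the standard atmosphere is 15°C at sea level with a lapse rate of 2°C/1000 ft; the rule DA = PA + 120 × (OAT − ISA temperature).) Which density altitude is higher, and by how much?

Site P: ISA temp = -7°C, deviation -23°C, DA = 11000 + 120 × (-23) = 8240 ft.
Site Q: ISA temp = 12°C, deviation -10°C, DA = 1500 + 120 × (-10) = 300 ft.
Site P is higher by 8240 − 300 = 7940 ft.

Site P by 7940 ft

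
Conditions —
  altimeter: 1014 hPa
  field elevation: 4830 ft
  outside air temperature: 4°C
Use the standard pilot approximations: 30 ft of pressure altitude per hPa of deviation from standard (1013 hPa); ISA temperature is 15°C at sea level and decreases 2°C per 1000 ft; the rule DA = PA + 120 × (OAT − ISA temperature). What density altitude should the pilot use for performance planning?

4632 ft

Pressure altitude = 4830 + (1013 − 1014) × 30 = 4830 + (-30) = 4800 ft.
ISA temperature at 4800 ft = 15 − 2 × (4800/1000) = 5.4°C.
ISA deviation = 4 − 5.4 = -1.4°C.
Density altitude = 4800 + 120 × (-1.4) = 4632 ft.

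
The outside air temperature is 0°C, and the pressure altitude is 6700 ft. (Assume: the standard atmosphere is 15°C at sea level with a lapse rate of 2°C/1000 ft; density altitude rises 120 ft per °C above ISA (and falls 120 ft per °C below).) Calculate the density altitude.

ISA temperature at 6700 ft = 15 − 2 × (6700/1000) = 1.6°C.
ISA deviation = 0 − 1.6 = -1.6°C.
Density altitude = 6700 + 120 × (-1.6) = 6700 + (-192) = 6508 ft.

6508 ft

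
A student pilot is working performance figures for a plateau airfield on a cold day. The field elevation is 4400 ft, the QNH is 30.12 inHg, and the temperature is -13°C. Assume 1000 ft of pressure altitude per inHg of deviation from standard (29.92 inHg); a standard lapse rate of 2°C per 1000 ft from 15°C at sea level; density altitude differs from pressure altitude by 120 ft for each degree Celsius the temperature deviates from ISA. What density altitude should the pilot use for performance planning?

1848 ft

Pressure altitude = 4400 + (29.92 − 30.12) × 1000 = 4400 + (-200) = 4200 ft.
ISA temperature at 4200 ft = 15 − 2 × (4200/1000) = 6.6°C.
ISA deviation = -13 − 6.6 = -19.6°C.
Density altitude = 4200 + 120 × (-19.6) = 1848 ft.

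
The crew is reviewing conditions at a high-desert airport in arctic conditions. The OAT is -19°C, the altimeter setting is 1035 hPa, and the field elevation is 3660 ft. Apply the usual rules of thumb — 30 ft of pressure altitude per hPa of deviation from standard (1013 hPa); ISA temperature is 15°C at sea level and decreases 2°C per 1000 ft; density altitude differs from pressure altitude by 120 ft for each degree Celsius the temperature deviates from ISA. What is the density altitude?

Pressure altitude = 3660 + (1013 − 1035) × 30 = 3660 + (-660) = 3000 ft.
ISA temperature at 3000 ft = 15 − 2 × (3000/1000) = 9°C.
ISA deviation = -19 − 9 = -28°C.
Density altitude = 3000 + 120 × (-28) = -360 ft.

-360 ft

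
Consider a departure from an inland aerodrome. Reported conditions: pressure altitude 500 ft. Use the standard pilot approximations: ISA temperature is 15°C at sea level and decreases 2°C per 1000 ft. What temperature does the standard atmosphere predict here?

14°C

ISA temperature = 15 − 2 × (500/1000) = 15 − 1 = 14°C.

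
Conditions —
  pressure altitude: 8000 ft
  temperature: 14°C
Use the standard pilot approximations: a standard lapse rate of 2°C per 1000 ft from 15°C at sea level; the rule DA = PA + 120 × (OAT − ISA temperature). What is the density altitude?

ISA temperature at 8000 ft = 15 − 2 × (8000/1000) = -1°C.
ISA deviation = 14 − (-1) = +15°C.
Density altitude = 8000 + 120 × (15) = 8000 + (+1800) = 9800 ft.

9800 ft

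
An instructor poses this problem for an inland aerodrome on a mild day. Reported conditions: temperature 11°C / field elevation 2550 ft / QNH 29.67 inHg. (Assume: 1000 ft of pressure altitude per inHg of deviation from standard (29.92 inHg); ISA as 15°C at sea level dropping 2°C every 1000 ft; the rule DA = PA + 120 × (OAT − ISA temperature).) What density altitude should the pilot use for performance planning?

Pressure altitude = 2550 + (29.92 − 29.67) × 1000 = 2550 + (+250) = 2800 ft.
ISA temperature at 2800 ft = 15 − 2 × (2800/1000) = 9.4°C.
ISA deviation = 11 − 9.4 = +1.6°C.
Density altitude = 2800 + 120 × (1.6) = 2992 ft.

2992 ft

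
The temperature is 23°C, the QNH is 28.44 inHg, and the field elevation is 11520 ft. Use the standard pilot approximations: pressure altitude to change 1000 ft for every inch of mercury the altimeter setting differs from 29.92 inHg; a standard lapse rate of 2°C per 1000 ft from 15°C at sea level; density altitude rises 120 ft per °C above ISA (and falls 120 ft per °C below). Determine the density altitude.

17080 ft

Pressure altitude = 11520 + (29.92 − 28.44) × 1000 = 11520 + (+1480) = 13000 ft.
ISA temperature at 13000 ft = 15 − 2 × (13000/1000) = -11°C.
ISA deviation = 23 − (-11) = +34°C.
Density altitude = 13000 + 120 × (34) = 17080 ft.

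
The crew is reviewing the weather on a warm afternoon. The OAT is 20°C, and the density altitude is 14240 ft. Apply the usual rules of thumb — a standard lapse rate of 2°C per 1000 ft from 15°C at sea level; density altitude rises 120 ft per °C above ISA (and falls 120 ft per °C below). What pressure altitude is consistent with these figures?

11000 ft

DA = PA + 120 × (OAT − (15 − 2·PA/1000)) = PA + 120·OAT − 1800 + 0.24·PA = 1.24·PA + 120·OAT − 1800.
So 1.24·PA = 14240 − 120 × 20 + 1800 = 13640.
PA = 13640 / 1.24 = 11000 ft.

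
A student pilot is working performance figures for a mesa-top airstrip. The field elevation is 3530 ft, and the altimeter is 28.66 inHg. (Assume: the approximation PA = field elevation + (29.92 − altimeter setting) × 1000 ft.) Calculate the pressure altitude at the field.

4790 ft

Pressure correction = (29.92 − 28.66) × 1000 = +1260 ft.
Pressure altitude = 3530 + (+1260) = 4790 ft.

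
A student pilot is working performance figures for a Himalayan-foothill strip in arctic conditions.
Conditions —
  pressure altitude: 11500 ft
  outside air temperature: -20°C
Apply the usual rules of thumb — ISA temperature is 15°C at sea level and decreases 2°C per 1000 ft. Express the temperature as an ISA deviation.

ISA temperature at 11500 ft = 15 − 2 × (11500/1000) = -8°C.
Deviation = OAT − ISA = -20 − (-8) = -12°C.

ISA-12°C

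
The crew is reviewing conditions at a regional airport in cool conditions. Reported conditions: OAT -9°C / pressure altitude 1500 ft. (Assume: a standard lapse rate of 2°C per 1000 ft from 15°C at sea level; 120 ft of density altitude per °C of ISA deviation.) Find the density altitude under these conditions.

-1020 ft

ISA temperature at 1500 ft = 15 − 2 × (1500/1000) = 12°C.
ISA deviation = -9 − 12 = -21°C.
Density altitude = 1500 + 120 × (-21) = 1500 + (-2520) = -1020 ft.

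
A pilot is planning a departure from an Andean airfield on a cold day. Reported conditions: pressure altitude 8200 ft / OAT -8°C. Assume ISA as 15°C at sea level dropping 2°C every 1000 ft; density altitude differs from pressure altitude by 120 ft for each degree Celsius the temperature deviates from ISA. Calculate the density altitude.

7408 ft

ISA temperature at 8200 ft = 15 − 2 × (8200/1000) = -1.4°C.
ISA deviation = -8 − (-1.4) = -6.6°C.
Density altitude = 8200 + 120 × (-6.6) = 8200 + (-792) = 7408 ft.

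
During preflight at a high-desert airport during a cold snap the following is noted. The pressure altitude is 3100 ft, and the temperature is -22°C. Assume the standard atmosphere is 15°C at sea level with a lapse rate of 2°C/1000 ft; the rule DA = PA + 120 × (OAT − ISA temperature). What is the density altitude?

ISA temperature at 3100 ft = 15 − 2 × (3100/1000) = 8.8°C.
ISA deviation = -22 − 8.8 = -30.8°C.
Density altitude = 3100 + 120 × (-30.8) = 3100 + (-3696) = -596 ft.

-596 ft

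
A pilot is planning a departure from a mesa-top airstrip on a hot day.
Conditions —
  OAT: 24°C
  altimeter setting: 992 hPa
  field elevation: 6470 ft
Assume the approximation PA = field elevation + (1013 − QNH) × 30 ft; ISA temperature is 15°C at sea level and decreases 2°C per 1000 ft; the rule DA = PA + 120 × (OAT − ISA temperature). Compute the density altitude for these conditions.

9884 ft

Pressure altitude = 6470 + (1013 − 992) × 30 = 6470 + (+630) = 7100 ft.
ISA temperature at 7100 ft = 15 − 2 × (7100/1000) = 0.8°C.
ISA deviation = 24 − 0.8 = +23.2°C.
Density altitude = 7100 + 120 × (23.2) = 9884 ft.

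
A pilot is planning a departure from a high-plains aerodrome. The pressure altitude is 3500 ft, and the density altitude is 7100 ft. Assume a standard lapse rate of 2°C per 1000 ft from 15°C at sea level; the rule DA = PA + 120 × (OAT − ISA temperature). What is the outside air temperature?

Density altitude − pressure altitude = 7100 − 3500 = +3600 ft.
At 120 ft/°C that is an ISA deviation of 3600/120 = +30°C.
ISA temperature at 3500 ft = 15 − 2 × (3500/1000) = 8°C.
OAT = ISA + deviation = 8 + (+30) = 38°C.

38°C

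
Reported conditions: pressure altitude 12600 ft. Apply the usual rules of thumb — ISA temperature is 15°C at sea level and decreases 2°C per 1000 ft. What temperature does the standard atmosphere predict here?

ISA temperature = 15 − 2 × (12600/1000) = 15 − 25.2 = -10.2°C.

-10.2°C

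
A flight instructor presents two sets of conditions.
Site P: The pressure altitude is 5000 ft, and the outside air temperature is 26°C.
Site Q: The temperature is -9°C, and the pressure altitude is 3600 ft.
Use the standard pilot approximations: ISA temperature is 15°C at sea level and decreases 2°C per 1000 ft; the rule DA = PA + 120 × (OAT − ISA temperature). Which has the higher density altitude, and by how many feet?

Site P by 5936 ft

Site P: ISA temp = 5°C, deviation +21°C, DA = 5000 + 120 × 21 = 7520 ft.
Site Q: ISA temp = 7.8°C, deviation -16.8°C, DA = 3600 + 120 × (-16.8) = 1584 ft.
Site P is higher by 7520 − 1584 = 5936 ft.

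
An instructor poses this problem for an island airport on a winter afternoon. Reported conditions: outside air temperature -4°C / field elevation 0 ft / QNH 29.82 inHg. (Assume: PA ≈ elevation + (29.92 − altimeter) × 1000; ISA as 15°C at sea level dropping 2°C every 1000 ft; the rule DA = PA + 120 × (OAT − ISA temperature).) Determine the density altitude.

-2156 ft

Pressure altitude = 0 + (29.92 − 29.82) × 1000 = 0 + (+100) = 100 ft.
ISA temperature at 100 ft = 15 − 2 × (100/1000) = 14.8°C.
ISA deviation = -4 − 14.8 = -18.8°C.
Density altitude = 100 + 120 × (-18.8) = -2156 ft.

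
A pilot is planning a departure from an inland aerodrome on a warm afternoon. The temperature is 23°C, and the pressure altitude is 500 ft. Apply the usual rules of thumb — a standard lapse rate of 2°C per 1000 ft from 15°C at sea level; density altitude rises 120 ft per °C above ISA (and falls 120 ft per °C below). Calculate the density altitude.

ISA temperature at 500 ft = 15 − 2 × (500/1000) = 14°C.
ISA deviation = 23 − 14 = +9°C.
Density altitude = 500 + 120 × (9) = 500 + (+1080) = 1580 ft.

1580 ft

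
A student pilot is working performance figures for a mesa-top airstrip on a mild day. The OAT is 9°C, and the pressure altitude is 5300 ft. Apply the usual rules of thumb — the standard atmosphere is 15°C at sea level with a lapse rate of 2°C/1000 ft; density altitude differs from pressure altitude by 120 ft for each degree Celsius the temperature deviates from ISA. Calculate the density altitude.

ISA temperature at 5300 ft = 15 − 2 × (5300/1000) = 4.4°C.
ISA deviation = 9 − 4.4 = +4.6°C.
Density altitude = 5300 + 120 × (4.6) = 5300 + (+552) = 5852 ft.

5852 ft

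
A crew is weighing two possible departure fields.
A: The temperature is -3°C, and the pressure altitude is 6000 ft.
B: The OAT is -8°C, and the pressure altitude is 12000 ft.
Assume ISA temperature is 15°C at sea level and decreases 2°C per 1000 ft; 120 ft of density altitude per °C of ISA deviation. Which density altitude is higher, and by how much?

A: ISA temp = 3°C, deviation -6°C, DA = 6000 + 120 × (-6) = 5280 ft.
B: ISA temp = -9°C, deviation +1°C, DA = 12000 + 120 × 1 = 12120 ft.
B is higher by 12120 − 5280 = 6840 ft.

B by 6840 ft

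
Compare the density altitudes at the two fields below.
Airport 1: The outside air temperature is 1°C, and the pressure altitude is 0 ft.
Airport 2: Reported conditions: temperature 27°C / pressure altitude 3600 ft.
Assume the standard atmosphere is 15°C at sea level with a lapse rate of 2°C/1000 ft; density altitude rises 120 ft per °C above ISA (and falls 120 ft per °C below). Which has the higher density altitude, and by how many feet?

Airport 1: ISA temp = 15°C, deviation -14°C, DA = 0 + 120 × (-14) = -1680 ft.
Airport 2: ISA temp = 7.8°C, deviation +19.2°C, DA = 3600 + 120 × 19.2 = 5904 ft.
Airport 2 is higher by 5904 − (-1680) = 7584 ft.

Airport 2 by 7584 ft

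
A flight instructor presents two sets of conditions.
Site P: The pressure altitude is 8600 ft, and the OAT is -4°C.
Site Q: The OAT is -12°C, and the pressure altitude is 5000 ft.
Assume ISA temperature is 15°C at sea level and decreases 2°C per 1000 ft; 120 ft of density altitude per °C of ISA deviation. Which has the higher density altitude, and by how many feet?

Site P by 5424 ft

Site P: ISA temp = -2.2°C, deviation -1.8°C, DA = 8600 + 120 × (-1.8) = 8384 ft.
Site Q: ISA temp = 5°C, deviation -17°C, DA = 5000 + 120 × (-17) = 2960 ft.
Site P is higher by 8384 − 2960 = 5424 ft.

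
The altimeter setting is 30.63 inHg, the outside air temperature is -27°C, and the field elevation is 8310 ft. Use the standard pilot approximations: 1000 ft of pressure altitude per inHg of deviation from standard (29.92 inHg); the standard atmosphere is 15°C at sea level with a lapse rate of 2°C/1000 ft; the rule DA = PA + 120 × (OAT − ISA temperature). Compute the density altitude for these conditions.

4384 ft

Pressure altitude = 8310 + (29.92 − 30.63) × 1000 = 8310 + (-710) = 7600 ft.
ISA temperature at 7600 ft = 15 − 2 × (7600/1000) = -0.2°C.
ISA deviation = -27 − (-0.2) = -26.8°C.
Density altitude = 7600 + 120 × (-26.8) = 4384 ft.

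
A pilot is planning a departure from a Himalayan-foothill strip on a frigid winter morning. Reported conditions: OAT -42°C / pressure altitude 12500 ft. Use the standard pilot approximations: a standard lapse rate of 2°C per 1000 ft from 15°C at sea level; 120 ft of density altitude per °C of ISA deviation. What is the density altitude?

ISA temperature at 12500 ft = 15 − 2 × (12500/1000) = -10°C.
ISA deviation = -42 − (-10) = -32°C.
Density altitude = 12500 + 120 × (-32) = 12500 + (-3840) = 8660 ft.

8660 ft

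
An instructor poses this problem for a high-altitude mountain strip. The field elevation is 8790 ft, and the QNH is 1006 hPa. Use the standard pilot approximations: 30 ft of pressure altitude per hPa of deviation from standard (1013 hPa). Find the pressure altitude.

9000 ft

Pressure correction = (1013 − 1006) × 30 = +210 ft.
Pressure altitude = 8790 + (+210) = 9000 ft.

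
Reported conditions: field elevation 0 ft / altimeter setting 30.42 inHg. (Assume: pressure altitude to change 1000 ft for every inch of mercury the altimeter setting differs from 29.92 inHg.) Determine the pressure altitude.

Pressure correction = (29.92 − 30.42) × 1000 = -500 ft.
Pressure altitude = 0 + (-500) = -500 ft.

-500 ft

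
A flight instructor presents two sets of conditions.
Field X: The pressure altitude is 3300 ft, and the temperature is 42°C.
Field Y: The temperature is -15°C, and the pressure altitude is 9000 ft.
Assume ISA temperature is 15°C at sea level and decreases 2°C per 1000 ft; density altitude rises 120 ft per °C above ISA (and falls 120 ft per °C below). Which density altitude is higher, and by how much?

Field X: ISA temp = 8.4°C, deviation +33.6°C, DA = 3300 + 120 × 33.6 = 7332 ft.
Field Y: ISA temp = -3°C, deviation -12°C, DA = 9000 + 120 × (-12) = 7560 ft.
Field Y is higher by 7560 − 7332 = 228 ft.

Field Y by 228 ft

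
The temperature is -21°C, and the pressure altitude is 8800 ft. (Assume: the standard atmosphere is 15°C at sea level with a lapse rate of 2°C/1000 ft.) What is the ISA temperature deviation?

ISA-18.4°C

ISA temperature at 8800 ft = 15 − 2 × (8800/1000) = -2.6°C.
Deviation = OAT − ISA = -21 − (-2.6) = -18.4°C.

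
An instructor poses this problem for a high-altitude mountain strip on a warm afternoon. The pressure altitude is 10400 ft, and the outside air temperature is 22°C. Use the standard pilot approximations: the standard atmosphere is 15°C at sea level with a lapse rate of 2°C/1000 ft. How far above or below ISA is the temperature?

ISA+27.8°C

ISA temperature at 10400 ft = 15 − 2 × (10400/1000) = -5.8°C.
Deviation = OAT − ISA = 22 − (-5.8) = +27.8°C.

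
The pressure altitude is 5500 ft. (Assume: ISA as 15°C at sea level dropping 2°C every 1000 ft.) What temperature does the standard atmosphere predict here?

ISA temperature = 15 − 2 × (5500/1000) = 15 − 11 = 4°C.

4°C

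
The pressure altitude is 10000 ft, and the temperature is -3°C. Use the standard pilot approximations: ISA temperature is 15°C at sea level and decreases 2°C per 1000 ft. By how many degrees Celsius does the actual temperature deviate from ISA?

ISA+2°C

ISA temperature at 10000 ft = 15 − 2 × (10000/1000) = -5°C.
Deviation = OAT − ISA = -3 − (-5) = +2°C.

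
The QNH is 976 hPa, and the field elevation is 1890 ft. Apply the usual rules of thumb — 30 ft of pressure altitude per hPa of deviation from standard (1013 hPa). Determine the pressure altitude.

Pressure correction = (1013 − 976) × 30 = +1110 ft.
Pressure altitude = 1890 + (+1110) = 3000 ft.

3000 ft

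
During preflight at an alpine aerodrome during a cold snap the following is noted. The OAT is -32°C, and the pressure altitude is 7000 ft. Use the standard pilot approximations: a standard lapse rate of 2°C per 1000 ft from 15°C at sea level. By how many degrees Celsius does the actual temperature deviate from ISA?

ISA temperature at 7000 ft = 15 − 2 × (7000/1000) = 1°C.
Deviation = OAT − ISA = -32 − 1 = -33°C.

ISA-33°C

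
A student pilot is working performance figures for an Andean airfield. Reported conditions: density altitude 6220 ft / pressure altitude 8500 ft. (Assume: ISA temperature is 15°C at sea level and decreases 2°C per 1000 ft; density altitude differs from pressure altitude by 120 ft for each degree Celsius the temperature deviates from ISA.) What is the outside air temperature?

Density altitude − pressure altitude = 6220 − 8500 = -2280 ft.
At 120 ft/°C that is an ISA deviation of -2280/120 = -19°C.
ISA temperature at 8500 ft = 15 − 2 × (8500/1000) = -2°C.
OAT = ISA + deviation = -2 + (-19) = -21°C.

-21°C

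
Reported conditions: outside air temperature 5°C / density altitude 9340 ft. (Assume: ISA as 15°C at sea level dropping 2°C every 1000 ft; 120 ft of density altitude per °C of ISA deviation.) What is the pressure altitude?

DA = PA + 120 × (OAT − (15 − 2·PA/1000)) = PA + 120·OAT − 1800 + 0.24·PA = 1.24·PA + 120·OAT − 1800.
So 1.24·PA = 9340 − 120 × 5 + 1800 = 10540.
PA = 10540 / 1.24 = 8500 ft.

8500 ft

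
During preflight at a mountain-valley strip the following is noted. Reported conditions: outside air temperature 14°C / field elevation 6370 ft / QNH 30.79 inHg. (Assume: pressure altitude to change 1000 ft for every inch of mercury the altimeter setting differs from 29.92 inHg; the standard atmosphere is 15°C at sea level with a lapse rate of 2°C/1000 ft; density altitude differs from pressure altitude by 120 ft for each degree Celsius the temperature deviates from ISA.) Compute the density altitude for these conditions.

6700 ft

Pressure altitude = 6370 + (29.92 − 30.79) × 1000 = 6370 + (-870) = 5500 ft.
ISA temperature at 5500 ft = 15 − 2 × (5500/1000) = 4°C.
ISA deviation = 14 − 4 = +10°C.
Density altitude = 5500 + 120 × (10) = 6700 ft.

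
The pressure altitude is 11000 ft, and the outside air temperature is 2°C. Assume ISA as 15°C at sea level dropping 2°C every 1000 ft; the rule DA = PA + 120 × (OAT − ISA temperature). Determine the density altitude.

ISA temperature at 11000 ft = 15 − 2 × (11000/1000) = -7°C.
ISA deviation = 2 − (-7) = +9°C.
Density altitude = 11000 + 120 × (9) = 11000 + (+1080) = 12080 ft.

12080 ft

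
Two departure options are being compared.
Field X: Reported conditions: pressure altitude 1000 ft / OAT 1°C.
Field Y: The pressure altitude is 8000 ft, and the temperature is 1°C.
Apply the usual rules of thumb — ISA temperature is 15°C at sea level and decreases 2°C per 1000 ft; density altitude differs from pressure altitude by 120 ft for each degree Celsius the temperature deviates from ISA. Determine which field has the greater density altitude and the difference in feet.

Field Y by 8680 ft

Field X: ISA temp = 13°C, deviation -12°C, DA = 1000 + 120 × (-12) = -440 ft.
Field Y: ISA temp = -1°C, deviation +2°C, DA = 8000 + 120 × 2 = 8240 ft.
Field Y is higher by 8240 − (-440) = 8680 ft.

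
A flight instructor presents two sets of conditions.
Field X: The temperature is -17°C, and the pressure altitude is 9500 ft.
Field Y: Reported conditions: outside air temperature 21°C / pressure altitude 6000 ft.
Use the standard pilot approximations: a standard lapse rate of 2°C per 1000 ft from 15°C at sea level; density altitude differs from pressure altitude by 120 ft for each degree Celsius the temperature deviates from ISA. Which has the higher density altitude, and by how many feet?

Field Y by 220 ft

Field X: ISA temp = -4°C, deviation -13°C, DA = 9500 + 120 × (-13) = 7940 ft.
Field Y: ISA temp = 3°C, deviation +18°C, DA = 6000 + 120 × 18 = 8160 ft.
Field Y is higher by 8160 − 7940 = 220 ft.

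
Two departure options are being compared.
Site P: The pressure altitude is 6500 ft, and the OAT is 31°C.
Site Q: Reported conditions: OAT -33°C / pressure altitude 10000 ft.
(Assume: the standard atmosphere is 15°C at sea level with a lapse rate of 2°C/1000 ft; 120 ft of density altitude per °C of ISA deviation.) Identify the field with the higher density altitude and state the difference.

Site P: ISA temp = 2°C, deviation +29°C, DA = 6500 + 120 × 29 = 9980 ft.
Site Q: ISA temp = -5°C, deviation -28°C, DA = 10000 + 120 × (-28) = 6640 ft.
Site P is higher by 9980 − 6640 = 3340 ft.

Site P by 3340 ft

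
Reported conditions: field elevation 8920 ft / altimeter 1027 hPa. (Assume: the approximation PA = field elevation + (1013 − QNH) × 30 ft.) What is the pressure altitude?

Pressure correction = (1013 − 1027) × 30 = -420 ft.
Pressure altitude = 8920 + (-420) = 8500 ft.

8500 ft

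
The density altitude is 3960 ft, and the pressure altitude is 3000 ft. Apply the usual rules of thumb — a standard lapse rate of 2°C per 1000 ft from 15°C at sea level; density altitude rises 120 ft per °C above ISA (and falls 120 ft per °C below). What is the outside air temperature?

Density altitude − pressure altitude = 3960 − 3000 = +960 ft.
At 120 ft/°C that is an ISA deviation of 960/120 = +8°C.
ISA temperature at 3000 ft = 15 − 2 × (3000/1000) = 9°C.
OAT = ISA + deviation = 9 + (+8) = 17°C.

17°C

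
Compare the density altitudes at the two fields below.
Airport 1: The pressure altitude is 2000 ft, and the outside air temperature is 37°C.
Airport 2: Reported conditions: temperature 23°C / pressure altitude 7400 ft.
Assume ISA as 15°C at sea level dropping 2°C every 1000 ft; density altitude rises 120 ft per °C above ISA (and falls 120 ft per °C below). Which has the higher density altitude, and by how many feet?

Airport 2 by 5016 ft

Airport 1: ISA temp = 11°C, deviation +26°C, DA = 2000 + 120 × 26 = 5120 ft.
Airport 2: ISA temp = 0.2°C, deviation +22.8°C, DA = 7400 + 120 × 22.8 = 10136 ft.
Airport 2 is higher by 10136 − 5120 = 5016 ft.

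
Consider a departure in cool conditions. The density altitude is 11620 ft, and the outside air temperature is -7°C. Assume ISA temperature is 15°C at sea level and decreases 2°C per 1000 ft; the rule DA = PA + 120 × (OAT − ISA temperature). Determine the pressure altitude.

DA = PA + 120 × (OAT − (15 − 2·PA/1000)) = PA + 120·OAT − 1800 + 0.24·PA = 1.24·PA + 120·OAT − 1800.
So 1.24·PA = 11620 − 120 × (-7) + 1800 = 14260.
PA = 14260 / 1.24 = 11500 ft.

11500 ft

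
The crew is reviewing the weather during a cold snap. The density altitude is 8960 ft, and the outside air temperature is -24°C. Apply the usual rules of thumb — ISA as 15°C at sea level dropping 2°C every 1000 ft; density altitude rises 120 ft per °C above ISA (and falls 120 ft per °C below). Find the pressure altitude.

11000 ft

DA = PA + 120 × (OAT − (15 − 2·PA/1000)) = PA + 120·OAT − 1800 + 0.24·PA = 1.24·PA + 120·OAT − 1800.
So 1.24·PA = 8960 − 120 × (-24) + 1800 = 13640.
PA = 13640 / 1.24 = 11000 ft.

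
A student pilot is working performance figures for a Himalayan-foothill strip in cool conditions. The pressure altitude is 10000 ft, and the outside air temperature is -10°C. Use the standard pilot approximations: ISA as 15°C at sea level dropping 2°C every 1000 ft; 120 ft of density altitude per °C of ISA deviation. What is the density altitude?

ISA temperature at 10000 ft = 15 − 2 × (10000/1000) = -5°C.
ISA deviation = -10 − (-5) = -5°C.
Density altitude = 10000 + 120 × (-5) = 10000 + (-600) = 9400 ft.

9400 ft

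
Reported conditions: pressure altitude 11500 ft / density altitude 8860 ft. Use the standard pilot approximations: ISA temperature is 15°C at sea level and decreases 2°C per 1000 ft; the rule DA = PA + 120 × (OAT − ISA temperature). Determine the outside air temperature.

Density altitude − pressure altitude = 8860 − 11500 = -2640 ft.
At 120 ft/°C that is an ISA deviation of -2640/120 = -22°C.
ISA temperature at 11500 ft = 15 − 2 × (11500/1000) = -8°C.
OAT = ISA + deviation = -8 + (-22) = -30°C.

-30°C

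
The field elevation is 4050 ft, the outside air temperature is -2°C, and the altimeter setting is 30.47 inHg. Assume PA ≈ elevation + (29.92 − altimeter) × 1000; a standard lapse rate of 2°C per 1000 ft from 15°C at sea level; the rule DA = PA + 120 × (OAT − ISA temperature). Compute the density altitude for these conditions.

Pressure altitude = 4050 + (29.92 − 30.47) × 1000 = 4050 + (-550) = 3500 ft.
ISA temperature at 3500 ft = 15 − 2 × (3500/1000) = 8°C.
ISA deviation = -2 − 8 = -10°C.
Density altitude = 3500 + 120 × (-10) = 2300 ft.

2300 ft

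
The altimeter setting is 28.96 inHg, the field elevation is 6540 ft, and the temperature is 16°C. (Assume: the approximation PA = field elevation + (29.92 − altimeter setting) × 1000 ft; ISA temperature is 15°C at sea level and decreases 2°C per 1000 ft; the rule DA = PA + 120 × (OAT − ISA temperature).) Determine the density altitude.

Pressure altitude = 6540 + (29.92 − 28.96) × 1000 = 6540 + (+960) = 7500 ft.
ISA temperature at 7500 ft = 15 − 2 × (7500/1000) = 0°C.
ISA deviation = 16 − 0 = +16°C.
Density altitude = 7500 + 120 × (16) = 9420 ft.

9420 ft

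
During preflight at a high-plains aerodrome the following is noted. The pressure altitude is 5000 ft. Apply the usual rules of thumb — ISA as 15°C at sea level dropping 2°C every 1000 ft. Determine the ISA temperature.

ISA temperature = 15 − 2 × (5000/1000) = 15 − 10 = 5°C.

5°C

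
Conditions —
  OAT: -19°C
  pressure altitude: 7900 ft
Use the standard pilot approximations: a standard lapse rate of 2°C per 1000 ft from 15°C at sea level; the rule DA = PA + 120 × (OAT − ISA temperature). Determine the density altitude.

5716 ft

ISA temperature at 7900 ft = 15 − 2 × (7900/1000) = -0.8°C.
ISA deviation = -19 − (-0.8) = -18.2°C.
Density altitude = 7900 + 120 × (-18.2) = 7900 + (-2184) = 5716 ft.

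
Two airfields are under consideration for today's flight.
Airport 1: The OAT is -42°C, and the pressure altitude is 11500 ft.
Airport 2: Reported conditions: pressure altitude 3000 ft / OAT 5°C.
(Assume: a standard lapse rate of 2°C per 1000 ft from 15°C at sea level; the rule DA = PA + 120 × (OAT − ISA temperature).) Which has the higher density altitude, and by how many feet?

Airport 1: ISA temp = -8°C, deviation -34°C, DA = 11500 + 120 × (-34) = 7420 ft.
Airport 2: ISA temp = 9°C, deviation -4°C, DA = 3000 + 120 × (-4) = 2520 ft.
Airport 1 is higher by 7420 − 2520 = 4900 ft.

Airport 1 by 4900 ft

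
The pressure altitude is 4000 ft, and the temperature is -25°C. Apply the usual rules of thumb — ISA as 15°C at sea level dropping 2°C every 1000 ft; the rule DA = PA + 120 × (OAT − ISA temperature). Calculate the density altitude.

160 ft

ISA temperature at 4000 ft = 15 − 2 × (4000/1000) = 7°C.
ISA deviation = -25 − 7 = -32°C.
Density altitude = 4000 + 120 × (-32) = 4000 + (-3840) = 160 ft.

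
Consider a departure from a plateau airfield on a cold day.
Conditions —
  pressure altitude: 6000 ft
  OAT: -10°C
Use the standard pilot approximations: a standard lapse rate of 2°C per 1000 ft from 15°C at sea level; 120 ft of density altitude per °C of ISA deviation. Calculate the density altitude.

ISA temperature at 6000 ft = 15 − 2 × (6000/1000) = 3°C.
ISA deviation = -10 − 3 = -13°C.
Density altitude = 6000 + 120 × (-13) = 6000 + (-1560) = 4440 ft.

4440 ft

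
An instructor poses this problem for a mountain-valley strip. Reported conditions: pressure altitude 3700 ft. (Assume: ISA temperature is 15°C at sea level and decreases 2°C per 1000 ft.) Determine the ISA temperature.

7.6°C

ISA temperature = 15 − 2 × (3700/1000) = 15 − 7.4 = 7.6°C.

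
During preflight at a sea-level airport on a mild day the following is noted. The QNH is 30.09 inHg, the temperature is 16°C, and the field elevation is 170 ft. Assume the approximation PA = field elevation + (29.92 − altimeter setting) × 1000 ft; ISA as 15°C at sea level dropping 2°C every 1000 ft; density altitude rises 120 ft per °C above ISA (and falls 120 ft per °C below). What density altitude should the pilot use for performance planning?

Pressure altitude = 170 + (29.92 − 30.09) × 1000 = 170 + (-170) = 0 ft.
ISA temperature at 0 ft = 15 − 2 × (0/1000) = 15°C.
ISA deviation = 16 − 15 = +1°C.
Density altitude = 0 + 120 × (1) = 120 ft.

120 ft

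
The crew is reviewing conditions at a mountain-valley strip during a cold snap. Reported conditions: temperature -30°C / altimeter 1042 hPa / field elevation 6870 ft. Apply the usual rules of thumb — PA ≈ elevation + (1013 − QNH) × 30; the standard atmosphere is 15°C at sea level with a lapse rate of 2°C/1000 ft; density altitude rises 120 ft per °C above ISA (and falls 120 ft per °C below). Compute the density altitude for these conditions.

2040 ft

Pressure altitude = 6870 + (1013 − 1042) × 30 = 6870 + (-870) = 6000 ft.
ISA temperature at 6000 ft = 15 − 2 × (6000/1000) = 3°C.
ISA deviation = -30 − 3 = -33°C.
Density altitude = 6000 + 120 × (-33) = 2040 ft.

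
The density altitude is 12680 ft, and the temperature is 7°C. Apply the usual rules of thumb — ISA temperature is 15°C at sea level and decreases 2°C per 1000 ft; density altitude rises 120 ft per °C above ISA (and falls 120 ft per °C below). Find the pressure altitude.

11000 ft

DA = PA + 120 × (OAT − (15 − 2·PA/1000)) = PA + 120·OAT − 1800 + 0.24·PA = 1.24·PA + 120·OAT − 1800.
So 1.24·PA = 12680 − 120 × 7 + 1800 = 13640.
PA = 13640 / 1.24 = 11000 ft.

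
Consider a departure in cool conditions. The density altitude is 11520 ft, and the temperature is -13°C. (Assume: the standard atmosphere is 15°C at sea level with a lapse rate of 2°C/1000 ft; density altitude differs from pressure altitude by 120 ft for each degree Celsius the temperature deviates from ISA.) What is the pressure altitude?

12000 ft

DA = PA + 120 × (OAT − (15 − 2·PA/1000)) = PA + 120·OAT − 1800 + 0.24·PA = 1.24·PA + 120·OAT − 1800.
So 1.24·PA = 11520 − 120 × (-13) + 1800 = 14880.
PA = 14880 / 1.24 = 12000 ft.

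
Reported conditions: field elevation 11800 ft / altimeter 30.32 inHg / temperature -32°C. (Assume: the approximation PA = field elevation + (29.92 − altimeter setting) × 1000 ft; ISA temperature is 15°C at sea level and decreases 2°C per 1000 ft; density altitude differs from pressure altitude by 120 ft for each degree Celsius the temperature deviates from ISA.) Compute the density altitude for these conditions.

Pressure altitude = 11800 + (29.92 − 30.32) × 1000 = 11800 + (-400) = 11400 ft.
ISA temperature at 11400 ft = 15 − 2 × (11400/1000) = -7.8°C.
ISA deviation = -32 − (-7.8) = -24.2°C.
Density altitude = 11400 + 120 × (-24.2) = 8496 ft.

8496 ft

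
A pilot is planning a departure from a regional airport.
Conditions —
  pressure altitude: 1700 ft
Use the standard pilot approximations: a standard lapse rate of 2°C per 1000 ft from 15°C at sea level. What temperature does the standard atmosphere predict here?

ISA temperature = 15 − 2 × (1700/1000) = 15 − 3.4 = 11.6°C.

11.6°C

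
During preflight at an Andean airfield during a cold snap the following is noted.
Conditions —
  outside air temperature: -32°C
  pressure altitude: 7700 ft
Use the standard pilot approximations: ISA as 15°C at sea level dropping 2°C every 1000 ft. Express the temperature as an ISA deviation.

ISA-31.6°C

ISA temperature at 7700 ft = 15 − 2 × (7700/1000) = -0.4°C.
Deviation = OAT − ISA = -32 − (-0.4) = -31.6°C.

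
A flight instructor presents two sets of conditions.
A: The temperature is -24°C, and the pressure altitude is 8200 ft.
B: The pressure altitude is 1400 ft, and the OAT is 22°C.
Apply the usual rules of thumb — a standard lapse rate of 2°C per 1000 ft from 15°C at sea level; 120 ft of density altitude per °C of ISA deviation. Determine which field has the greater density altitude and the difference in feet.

A by 2912 ft

A: ISA temp = -1.4°C, deviation -22.6°C, DA = 8200 + 120 × (-22.6) = 5488 ft.
B: ISA temp = 12.2°C, deviation +9.8°C, DA = 1400 + 120 × 9.8 = 2576 ft.
A is higher by 5488 − 2576 = 2912 ft.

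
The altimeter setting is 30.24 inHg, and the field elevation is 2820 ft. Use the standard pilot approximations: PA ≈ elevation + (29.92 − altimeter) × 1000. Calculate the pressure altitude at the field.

Pressure correction = (29.92 − 30.24) × 1000 = -320 ft.
Pressure altitude = 2820 + (-320) = 2500 ft.

2500 ft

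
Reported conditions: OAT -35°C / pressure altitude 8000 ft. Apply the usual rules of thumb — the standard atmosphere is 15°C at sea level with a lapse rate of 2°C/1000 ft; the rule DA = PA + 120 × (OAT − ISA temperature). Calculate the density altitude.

3920 ft

ISA temperature at 8000 ft = 15 − 2 × (8000/1000) = -1°C.
ISA deviation = -35 − (-1) = -34°C.
Density altitude = 8000 + 120 × (-34) = 8000 + (-4080) = 3920 ft.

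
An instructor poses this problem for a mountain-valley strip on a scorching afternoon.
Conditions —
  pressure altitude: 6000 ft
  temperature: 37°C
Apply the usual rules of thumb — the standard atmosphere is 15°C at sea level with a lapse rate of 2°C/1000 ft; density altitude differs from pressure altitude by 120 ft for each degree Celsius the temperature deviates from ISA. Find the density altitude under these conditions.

10080 ft

ISA temperature at 6000 ft = 15 − 2 × (6000/1000) = 3°C.
ISA deviation = 37 − 3 = +34°C.
Density altitude = 6000 + 120 × (34) = 6000 + (+4080) = 10080 ft.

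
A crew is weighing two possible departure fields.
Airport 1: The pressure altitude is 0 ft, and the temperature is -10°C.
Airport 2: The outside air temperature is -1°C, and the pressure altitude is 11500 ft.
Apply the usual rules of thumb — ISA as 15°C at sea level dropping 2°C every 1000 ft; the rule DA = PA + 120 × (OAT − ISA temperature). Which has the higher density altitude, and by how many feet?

Airport 2 by 15340 ft

Airport 1: ISA temp = 15°C, deviation -25°C, DA = 0 + 120 × (-25) = -3000 ft.
Airport 2: ISA temp = -8°C, deviation +7°C, DA = 11500 + 120 × 7 = 12340 ft.
Airport 2 is higher by 12340 − (-3000) = 15340 ft.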